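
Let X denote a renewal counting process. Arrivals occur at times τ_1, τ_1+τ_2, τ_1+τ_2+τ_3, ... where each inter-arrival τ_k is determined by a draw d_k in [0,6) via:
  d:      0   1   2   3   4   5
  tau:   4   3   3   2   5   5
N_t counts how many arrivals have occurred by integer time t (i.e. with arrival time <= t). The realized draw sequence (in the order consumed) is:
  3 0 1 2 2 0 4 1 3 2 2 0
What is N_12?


draw d_1=3: τ_1=2, arrival time A_1=2
draw d_2=0: τ_2=4, arrival time A_2=6
draw d_3=1: τ_3=3, arrival time A_3=9
draw d_4=2: τ_4=3, arrival time A_4=12
draw d_5=2: τ_5=3, arrival time A_5=15
draw d_6=0: τ_6=4, arrival time A_6=19
draw d_7=4: τ_7=5, arrival time A_7=24
draw d_8=1: τ_8=3, arrival time A_8=27
draw d_9=3: τ_9=2, arrival time A_9=29
draw d_10=2: τ_10=3, arrival time A_10=32
draw d_11=2: τ_11=3, arrival time A_11=35
draw d_12=0: τ_12=4, arrival time A_12=39
N_t over t=0..12: 0:0 1:0 2:1 3:1 4:1 5:1 6:2 7:2 8:2 9:3 10:3 11:3 12:4

4


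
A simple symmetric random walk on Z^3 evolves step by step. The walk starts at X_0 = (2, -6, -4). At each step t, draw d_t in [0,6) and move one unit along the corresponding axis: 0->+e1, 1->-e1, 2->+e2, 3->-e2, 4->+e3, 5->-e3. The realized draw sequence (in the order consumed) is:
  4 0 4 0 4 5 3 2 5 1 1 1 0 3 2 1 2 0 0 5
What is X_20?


(3, -5, -4)

t=0: X=(2, -6, -4), d=4 → +e3, X_1=(2, -6, -3)
t=1: X=(2, -6, -3), d=0 → +e1, X_2=(3, -6, -3)
t=2: X=(3, -6, -3), d=4 → +e3, X_3=(3, -6, -2)
t=3: X=(3, -6, -2), d=0 → +e1, X_4=(4, -6, -2)
t=4: X=(4, -6, -2), d=4 → +e3, X_5=(4, -6, -1)
t=5: X=(4, -6, -1), d=5 → -e3, X_6=(4, -6, -2)
t=6: X=(4, -6, -2), d=3 → -e2, X_7=(4, -7, -2)
t=7: X=(4, -7, -2), d=2 → +e2, X_8=(4, -6, -2)
t=8: X=(4, -6, -2), d=5 → -e3, X_9=(4, -6, -3)
t=9: X=(4, -6, -3), d=1 → -e1, X_10=(3, -6, -3)
t=10: X=(3, -6, -3), d=1 → -e1, X_11=(2, -6, -3)
t=11: X=(2, -6, -3), d=1 → -e1, X_12=(1, -6, -3)
t=12: X=(1, -6, -3), d=0 → +e1, X_13=(2, -6, -3)
t=13: X=(2, -6, -3), d=3 → -e2, X_14=(2, -7, -3)
t=14: X=(2, -7, -3), d=2 → +e2, X_15=(2, -6, -3)
t=15: X=(2, -6, -3), d=1 → -e1, X_16=(1, -6, -3)
t=16: X=(1, -6, -3), d=2 → +e2, X_17=(1, -5, -3)
t=17: X=(1, -5, -3), d=0 → +e1, X_18=(2, -5, -3)
t=18: X=(2, -5, -3), d=0 → +e1, X_19=(3, -5, -3)
t=19: X=(3, -5, -3), d=5 → -e3, X_20=(3, -5, -4)


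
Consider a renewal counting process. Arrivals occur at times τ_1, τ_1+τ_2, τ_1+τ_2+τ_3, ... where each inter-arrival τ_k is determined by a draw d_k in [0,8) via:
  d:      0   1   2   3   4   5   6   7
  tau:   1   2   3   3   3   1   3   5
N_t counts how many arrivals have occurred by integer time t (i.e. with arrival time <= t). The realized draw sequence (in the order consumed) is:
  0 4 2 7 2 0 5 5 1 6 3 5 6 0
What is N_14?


4

draw d_1=0: τ_1=1, arrival time A_1=1
draw d_2=4: τ_2=3, arrival time A_2=4
draw d_3=2: τ_3=3, arrival time A_3=7
draw d_4=7: τ_4=5, arrival time A_4=12
draw d_5=2: τ_5=3, arrival time A_5=15
draw d_6=0: τ_6=1, arrival time A_6=16
draw d_7=5: τ_7=1, arrival time A_7=17
draw d_8=5: τ_8=1, arrival time A_8=18
draw d_9=1: τ_9=2, arrival time A_9=20
draw d_10=6: τ_10=3, arrival time A_10=23
draw d_11=3: τ_11=3, arrival time A_11=26
draw d_12=5: τ_12=1, arrival time A_12=27
draw d_13=6: τ_13=3, arrival time A_13=30
draw d_14=0: τ_14=1, arrival time A_14=31
N_t over t=0..14: 0:0 1:1 2:1 3:1 4:2 5:2 6:2 7:3 8:3 9:3 10:3 11:3 12:4 13:4 14:4


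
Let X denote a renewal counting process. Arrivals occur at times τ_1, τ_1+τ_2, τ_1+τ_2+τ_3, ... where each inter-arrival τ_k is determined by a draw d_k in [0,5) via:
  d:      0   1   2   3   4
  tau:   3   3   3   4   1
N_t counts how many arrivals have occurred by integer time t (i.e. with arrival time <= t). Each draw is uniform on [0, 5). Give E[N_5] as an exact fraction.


4506/3125

Inter-arrival values over d=0..4: [3, 3, 3, 4, 1]
Each d has probability 1/5, so the pmf of τ is: f(1) = 1/5, f(3) = 3/5, f(4) = 1/5
Renewal equation for m(n) = E[N_n]: condition on τ_1 = k (if k <= n, one arrival plus a fresh copy on the remaining n−k steps): m(n) = F(n) + Σ_{k<=n} f(k)·m(n−k), where F(n) = P(τ <= n) and m(0) = 0
m(1) = F(1) = 1/5
m(2) = F(2) + f(1)·m(1) = 1/5 + 1/5·1/5 = 6/25
m(3) = F(3) + f(1)·m(2) = 4/5 + 1/5·6/25 = 106/125
m(4) = F(4) + f(1)·m(3) + f(3)·m(1) = 1 + 1/5·106/125 + 3/5·1/5 = 806/625
m(5) = F(5) + f(1)·m(4) + f(3)·m(2) + f(4)·m(1) = 1 + 1/5·806/625 + 3/5·6/25 + 1/5·1/5 = 4506/3125
E[N_5] = m(5) = 4506/3125


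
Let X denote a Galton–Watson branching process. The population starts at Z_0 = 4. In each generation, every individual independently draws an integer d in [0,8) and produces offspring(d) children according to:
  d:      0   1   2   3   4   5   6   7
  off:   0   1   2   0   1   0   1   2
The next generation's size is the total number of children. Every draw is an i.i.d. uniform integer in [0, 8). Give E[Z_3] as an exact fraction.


343/128

Outcome values over d=0..7: [0, 1, 2, 0, 1, 0, 1, 2]
Σy = 7, Σy² = 11, M = 8
μ = 7/8 = 7/8,  σ² = 11/8 − (7/8)² = 39/64
E[Z_0] = 4
E[Z_1] = 7/8·E[Z_0] = 7/2
E[Z_2] = 7/8·E[Z_1] = 49/16
E[Z_3] = 7/8·E[Z_2] = 343/128


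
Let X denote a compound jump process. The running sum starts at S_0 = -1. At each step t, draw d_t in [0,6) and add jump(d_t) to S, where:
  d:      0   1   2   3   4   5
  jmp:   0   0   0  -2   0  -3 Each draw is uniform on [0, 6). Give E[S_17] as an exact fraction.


-91/6

Outcome values over d=0..5: [0, 0, 0, -2, 0, -3]
Σy = -5, Σy² = 13, M = 6
μ = -5/6 = -5/6,  σ² = 13/6 − (-5/6)² = 53/36
E[S_17] = -1 + 17·(-5/6) = -91/6


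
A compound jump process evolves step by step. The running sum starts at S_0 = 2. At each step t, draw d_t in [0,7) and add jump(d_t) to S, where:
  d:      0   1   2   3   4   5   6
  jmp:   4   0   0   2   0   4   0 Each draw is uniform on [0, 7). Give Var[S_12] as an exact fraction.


Outcome values over d=0..6: [4, 0, 0, 2, 0, 4, 0]
Σy = 10, Σy² = 36, M = 7
μ = 10/7 = 10/7,  σ² = 36/7 − (10/7)² = 152/49
Independent increments: Var[S_12] = 12·σ² = 12·(152/49) = 1824/49

1824/49


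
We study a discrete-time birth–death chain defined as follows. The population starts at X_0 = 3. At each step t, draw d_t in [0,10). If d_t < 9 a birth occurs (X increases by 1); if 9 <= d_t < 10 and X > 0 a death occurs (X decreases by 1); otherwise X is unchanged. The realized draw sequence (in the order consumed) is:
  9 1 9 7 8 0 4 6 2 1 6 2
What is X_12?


t=0: X=3, d=9 → death, X_1=2
t=1: X=2, d=1 → birth, X_2=3
t=2: X=3, d=9 → death, X_3=2
t=3: X=2, d=7 → birth, X_4=3
t=4: X=3, d=8 → birth, X_5=4
t=5: X=4, d=0 → birth, X_6=5
t=6: X=5, d=4 → birth, X_7=6
t=7: X=6, d=6 → birth, X_8=7
t=8: X=7, d=2 → birth, X_9=8
t=9: X=8, d=1 → birth, X_10=9
t=10: X=9, d=6 → birth, X_11=10
t=11: X=10, d=2 → birth, X_12=11

11


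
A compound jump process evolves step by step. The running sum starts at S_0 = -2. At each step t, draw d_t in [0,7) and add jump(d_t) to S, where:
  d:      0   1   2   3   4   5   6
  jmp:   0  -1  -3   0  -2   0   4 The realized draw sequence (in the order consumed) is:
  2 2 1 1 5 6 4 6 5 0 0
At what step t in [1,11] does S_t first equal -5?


t=0: S=-2, d=2, jump=-3, S_1=-5
t=1: S=-5, d=2, jump=-3, S_2=-8
t=2: S=-8, d=1, jump=-1, S_3=-9
t=3: S=-9, d=1, jump=-1, S_4=-10
t=4: S=-10, d=5, jump=0, S_5=-10
t=5: S=-10, d=6, jump=4, S_6=-6
t=6: S=-6, d=4, jump=-2, S_7=-8
t=7: S=-8, d=6, jump=4, S_8=-4
t=8: S=-4, d=5, jump=0, S_9=-4
t=9: S=-4, d=0, jump=0, S_10=-4
t=10: S=-4, d=0, jump=0, S_11=-4

1


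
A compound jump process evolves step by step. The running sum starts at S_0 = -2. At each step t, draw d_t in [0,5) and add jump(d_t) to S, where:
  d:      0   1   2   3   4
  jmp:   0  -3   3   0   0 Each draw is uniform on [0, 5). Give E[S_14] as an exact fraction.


Outcome values over d=0..4: [0, -3, 3, 0, 0]
Σy = 0, Σy² = 18, M = 5
μ = 0/5 = 0,  σ² = 18/5 − (0)² = 18/5
E[S_14] = -2 + 14·(0) = -2

-2


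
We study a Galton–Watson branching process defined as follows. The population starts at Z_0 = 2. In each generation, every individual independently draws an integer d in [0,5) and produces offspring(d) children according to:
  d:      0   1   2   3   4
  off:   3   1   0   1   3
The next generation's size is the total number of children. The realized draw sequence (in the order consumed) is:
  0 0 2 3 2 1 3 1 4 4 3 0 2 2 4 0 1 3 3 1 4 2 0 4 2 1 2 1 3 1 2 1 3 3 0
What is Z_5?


gen 0: Z_0=2, draws=[0, 0], offspring=[3, 3], Z_1=6
gen 1: Z_1=6, draws=[2, 3, 2, 1, 3, 1], offspring=[0, 1, 0, 1, 1, 1], Z_2=4
gen 2: Z_2=4, draws=[4, 4, 3, 0], offspring=[3, 3, 1, 3], Z_3=10
gen 3: Z_3=10, draws=[2, 2, 4, 0, 1, 3, 3, 1, 4, 2], offspring=[0, 0, 3, 3, 1, 1, 1, 1, 3, 0], Z_4=13
gen 4: Z_4=13, draws=[0, 4, 2, 1, 2, 1, 3, 1, 2, 1, 3, 3, 0], offspring=[3, 3, 0, 1, 0, 1, 1, 1, 0, 1, 1, 1, 3], Z_5=16

16


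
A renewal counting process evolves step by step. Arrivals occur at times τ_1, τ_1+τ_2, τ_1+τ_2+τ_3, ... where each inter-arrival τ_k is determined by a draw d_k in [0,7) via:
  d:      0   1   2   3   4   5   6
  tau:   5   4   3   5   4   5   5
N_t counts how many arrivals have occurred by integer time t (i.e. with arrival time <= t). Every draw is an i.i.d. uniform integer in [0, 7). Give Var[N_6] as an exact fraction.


48/2401

Inter-arrival values over d=0..6: [5, 4, 3, 5, 4, 5, 5]
Each d has probability 1/7, so the pmf of τ is: f(3) = 1/7, f(4) = 2/7, f(5) = 4/7
Let p_n(j) = P(N_n = j), with p_0 = [1]. Condition on τ_1: p_n(0) = P(τ > n), and for j >= 1, p_n(j) = Σ_{k<=n} f(k)·p_{n−k}(j−1)
p_1 = [1]  (j = 0)
p_2 = [1]  (j = 0)
p_3 = [6/7, 1/7]  (j = 0..1)
p_4 = [4/7, 3/7]  (j = 0..1)
p_5 = [0, 1]  (j = 0..1)
p_6 = [0, 48/49, 1/49]  (j = 0..2)
E[N_6] = Σ j·p_6(j) = 50/49;  E[N_6²] = Σ j²·p_6(j) = 52/49
Var[N_6] = 52/49 − (50/49)² = 48/2401


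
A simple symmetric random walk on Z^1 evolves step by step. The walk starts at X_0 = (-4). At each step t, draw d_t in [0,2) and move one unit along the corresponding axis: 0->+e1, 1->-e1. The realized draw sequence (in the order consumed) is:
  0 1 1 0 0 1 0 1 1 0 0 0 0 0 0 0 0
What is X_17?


t=0: X=(-4), d=0 → +e1, X_1=(-3)
t=1: X=(-3), d=1 → -e1, X_2=(-4)
t=2: X=(-4), d=1 → -e1, X_3=(-5)
t=3: X=(-5), d=0 → +e1, X_4=(-4)
t=4: X=(-4), d=0 → +e1, X_5=(-3)
t=5: X=(-3), d=1 → -e1, X_6=(-4)
t=6: X=(-4), d=0 → +e1, X_7=(-3)
t=7: X=(-3), d=1 → -e1, X_8=(-4)
t=8: X=(-4), d=1 → -e1, X_9=(-5)
t=9: X=(-5), d=0 → +e1, X_10=(-4)
t=10: X=(-4), d=0 → +e1, X_11=(-3)
t=11: X=(-3), d=0 → +e1, X_12=(-2)
t=12: X=(-2), d=0 → +e1, X_13=(-1)
t=13: X=(-1), d=0 → +e1, X_14=(0)
t=14: X=(0), d=0 → +e1, X_15=(1)
t=15: X=(1), d=0 → +e1, X_16=(2)
t=16: X=(2), d=0 → +e1, X_17=(3)

(3)


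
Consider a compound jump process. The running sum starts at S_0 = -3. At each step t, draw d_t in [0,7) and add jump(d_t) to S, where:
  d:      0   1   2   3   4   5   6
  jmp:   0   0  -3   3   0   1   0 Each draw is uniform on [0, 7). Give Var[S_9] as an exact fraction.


1188/49

Outcome values over d=0..6: [0, 0, -3, 3, 0, 1, 0]
Σy = 1, Σy² = 19, M = 7
μ = 1/7 = 1/7,  σ² = 19/7 − (1/7)² = 132/49
Independent increments: Var[S_9] = 9·σ² = 9·(132/49) = 1188/49


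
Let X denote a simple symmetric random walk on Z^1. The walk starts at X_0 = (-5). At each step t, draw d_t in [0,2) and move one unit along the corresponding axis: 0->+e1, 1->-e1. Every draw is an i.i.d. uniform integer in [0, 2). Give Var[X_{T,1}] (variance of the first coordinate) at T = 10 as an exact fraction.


Outcome values over d=0..1: [1, -1]
Σy = 0, Σy² = 2, M = 2
μ = 0/2 = 0,  σ² = 2/2 − (0)² = 1
Independent increments: Var[X_10] = 10·σ² = 10·(1) = 10

10


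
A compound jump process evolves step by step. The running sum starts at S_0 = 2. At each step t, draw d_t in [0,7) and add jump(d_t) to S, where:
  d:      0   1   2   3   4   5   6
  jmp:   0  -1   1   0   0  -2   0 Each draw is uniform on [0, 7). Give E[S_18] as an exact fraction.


Outcome values over d=0..6: [0, -1, 1, 0, 0, -2, 0]
Σy = -2, Σy² = 6, M = 7
μ = -2/7 = -2/7,  σ² = 6/7 − (-2/7)² = 38/49
E[S_18] = 2 + 18·(-2/7) = -22/7

-22/7


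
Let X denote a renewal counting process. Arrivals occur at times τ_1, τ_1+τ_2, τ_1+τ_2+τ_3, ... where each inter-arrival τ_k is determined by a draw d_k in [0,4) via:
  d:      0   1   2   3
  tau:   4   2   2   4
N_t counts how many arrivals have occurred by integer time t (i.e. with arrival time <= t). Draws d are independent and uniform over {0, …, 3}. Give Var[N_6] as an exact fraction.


23/64

Inter-arrival values over d=0..3: [4, 2, 2, 4]
Each d has probability 1/4, so the pmf of τ is: f(2) = 1/2, f(4) = 1/2
Let p_n(j) = P(N_n = j), with p_0 = [1]. Condition on τ_1: p_n(0) = P(τ > n), and for j >= 1, p_n(j) = Σ_{k<=n} f(k)·p_{n−k}(j−1)
p_1 = [1]  (j = 0)
p_2 = [1/2, 1/2]  (j = 0..1)
p_3 = [1/2, 1/2]  (j = 0..1)
p_4 = [0, 3/4, 1/4]  (j = 0..2)
p_5 = [0, 3/4, 1/4]  (j = 0..2)
p_6 = [0, 1/4, 5/8, 1/8]  (j = 0..3)
E[N_6] = Σ j·p_6(j) = 15/8;  E[N_6²] = Σ j²·p_6(j) = 31/8
Var[N_6] = 31/8 − (15/8)² = 23/64


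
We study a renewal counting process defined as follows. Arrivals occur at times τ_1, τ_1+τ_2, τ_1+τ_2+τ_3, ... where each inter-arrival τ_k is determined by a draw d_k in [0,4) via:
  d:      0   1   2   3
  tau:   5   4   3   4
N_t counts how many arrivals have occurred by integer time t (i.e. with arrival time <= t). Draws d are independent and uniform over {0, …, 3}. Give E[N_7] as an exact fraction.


21/16

Inter-arrival values over d=0..3: [5, 4, 3, 4]
Each d has probability 1/4, so the pmf of τ is: f(3) = 1/4, f(4) = 1/2, f(5) = 1/4
Renewal equation for m(n) = E[N_n]: condition on τ_1 = k (if k <= n, one arrival plus a fresh copy on the remaining n−k steps): m(n) = F(n) + Σ_{k<=n} f(k)·m(n−k), where F(n) = P(τ <= n) and m(0) = 0
m(1) = F(1) = 0
m(2) = F(2) = 0
m(3) = F(3) = 1/4
m(4) = F(4) = 3/4
m(5) = F(5) = 1
m(6) = F(6) + f(3)·m(3) = 1 + 1/4·1/4 = 17/16
m(7) = F(7) + f(3)·m(4) + f(4)·m(3) = 1 + 1/4·3/4 + 1/2·1/4 = 21/16
E[N_7] = m(7) = 21/16


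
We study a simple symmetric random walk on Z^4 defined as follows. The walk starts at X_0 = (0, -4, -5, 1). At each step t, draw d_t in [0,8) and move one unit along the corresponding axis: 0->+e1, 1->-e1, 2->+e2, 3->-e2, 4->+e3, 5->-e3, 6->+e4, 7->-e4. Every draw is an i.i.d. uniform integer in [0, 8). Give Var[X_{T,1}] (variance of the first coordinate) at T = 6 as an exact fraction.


3/2

Outcome values over d=0..7: [1, -1, 0, 0, 0, 0, 0, 0]
Σy = 0, Σy² = 2, M = 8
μ = 0/8 = 0,  σ² = 2/8 − (0)² = 1/4
Independent increments: Var[X_6] = 6·σ² = 6·(1/4) = 3/2


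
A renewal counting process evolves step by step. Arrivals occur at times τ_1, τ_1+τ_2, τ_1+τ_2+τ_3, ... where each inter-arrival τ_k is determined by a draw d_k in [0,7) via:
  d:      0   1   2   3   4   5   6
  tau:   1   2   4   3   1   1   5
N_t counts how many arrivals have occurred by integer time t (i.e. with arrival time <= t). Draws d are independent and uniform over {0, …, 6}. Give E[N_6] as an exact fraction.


Inter-arrival values over d=0..6: [1, 2, 4, 3, 1, 1, 5]
Each d has probability 1/7, so the pmf of τ is: f(1) = 3/7, f(2) = 1/7, f(3) = 1/7, f(4) = 1/7, f(5) = 1/7
Renewal equation for m(n) = E[N_n]: condition on τ_1 = k (if k <= n, one arrival plus a fresh copy on the remaining n−k steps): m(n) = F(n) + Σ_{k<=n} f(k)·m(n−k), where F(n) = P(τ <= n) and m(0) = 0
m(1) = F(1) = 3/7
m(2) = F(2) + f(1)·m(1) = 4/7 + 3/7·3/7 = 37/49
m(3) = F(3) + f(1)·m(2) + f(2)·m(1) = 5/7 + 3/7·37/49 + 1/7·3/7 = 377/343
m(4) = F(4) + f(1)·m(3) + f(2)·m(2) + f(3)·m(1) = 6/7 + 3/7·377/343 + 1/7·37/49 + 1/7·3/7 = 3595/2401
m(5) = F(5) + f(1)·m(4) + f(2)·m(3) + f(3)·m(2) + f(4)·m(1) = 1 + 3/7·3595/2401 + 1/7·377/343 + 1/7·37/49 + 1/7·3/7 = 33073/16807
m(6) = F(6) + f(1)·m(5) + f(2)·m(4) + f(3)·m(3) + f(4)·m(2) + f(5)·m(1) = 1 + 3/7·33073/16807 + 1/7·3595/2401 + 1/7·377/343 + 1/7·37/49 + 1/7·3/7 = 280400/117649
E[N_6] = m(6) = 280400/117649

280400/117649


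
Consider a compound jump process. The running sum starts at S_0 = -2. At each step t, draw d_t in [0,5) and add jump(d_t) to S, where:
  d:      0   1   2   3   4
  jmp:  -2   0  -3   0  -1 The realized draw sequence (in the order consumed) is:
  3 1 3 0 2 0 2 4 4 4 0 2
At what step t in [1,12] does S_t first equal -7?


t=0: S=-2, d=3, jump=0, S_1=-2
t=1: S=-2, d=1, jump=0, S_2=-2
t=2: S=-2, d=3, jump=0, S_3=-2
t=3: S=-2, d=0, jump=-2, S_4=-4
t=4: S=-4, d=2, jump=-3, S_5=-7
t=5: S=-7, d=0, jump=-2, S_6=-9
t=6: S=-9, d=2, jump=-3, S_7=-12
t=7: S=-12, d=4, jump=-1, S_8=-13
t=8: S=-13, d=4, jump=-1, S_9=-14
t=9: S=-14, d=4, jump=-1, S_10=-15
t=10: S=-15, d=0, jump=-2, S_11=-17
t=11: S=-17, d=2, jump=-3, S_12=-20

5


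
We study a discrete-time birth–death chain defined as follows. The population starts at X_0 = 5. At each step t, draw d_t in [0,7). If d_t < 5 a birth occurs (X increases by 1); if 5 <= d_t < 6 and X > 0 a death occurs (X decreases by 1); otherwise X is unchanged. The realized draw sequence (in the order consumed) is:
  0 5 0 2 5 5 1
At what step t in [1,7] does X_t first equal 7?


4

t=0: X=5, d=0 → birth, X_1=6
t=1: X=6, d=5 → death, X_2=5
t=2: X=5, d=0 → birth, X_3=6
t=3: X=6, d=2 → birth, X_4=7
t=4: X=7, d=5 → death, X_5=6
t=5: X=6, d=5 → death, X_6=5
t=6: X=5, d=1 → birth, X_7=6


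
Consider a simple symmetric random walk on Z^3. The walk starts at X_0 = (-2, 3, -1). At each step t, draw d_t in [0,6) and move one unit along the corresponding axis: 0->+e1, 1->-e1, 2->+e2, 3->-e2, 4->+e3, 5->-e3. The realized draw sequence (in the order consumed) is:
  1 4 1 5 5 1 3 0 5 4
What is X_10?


(-4, 2, -2)

t=0: X=(-2, 3, -1), d=1 → -e1, X_1=(-3, 3, -1)
t=1: X=(-3, 3, -1), d=4 → +e3, X_2=(-3, 3, 0)
t=2: X=(-3, 3, 0), d=1 → -e1, X_3=(-4, 3, 0)
t=3: X=(-4, 3, 0), d=5 → -e3, X_4=(-4, 3, -1)
t=4: X=(-4, 3, -1), d=5 → -e3, X_5=(-4, 3, -2)
t=5: X=(-4, 3, -2), d=1 → -e1, X_6=(-5, 3, -2)
t=6: X=(-5, 3, -2), d=3 → -e2, X_7=(-5, 2, -2)
t=7: X=(-5, 2, -2), d=0 → +e1, X_8=(-4, 2, -2)
t=8: X=(-4, 2, -2), d=5 → -e3, X_9=(-4, 2, -3)
t=9: X=(-4, 2, -3), d=4 → +e3, X_10=(-4, 2, -2)


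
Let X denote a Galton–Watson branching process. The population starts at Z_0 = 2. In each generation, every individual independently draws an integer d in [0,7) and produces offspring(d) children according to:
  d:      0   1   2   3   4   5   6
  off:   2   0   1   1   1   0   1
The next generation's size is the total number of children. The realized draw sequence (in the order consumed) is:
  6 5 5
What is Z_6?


0

gen 0: Z_0=2, draws=[6, 5], offspring=[1, 0], Z_1=1
gen 1: Z_1=1, draws=[5], offspring=[0], Z_2=0
gen 2: Z_2=0, draws=[], offspring=[], Z_3=0
gen 3: Z_3=0, draws=[], offspring=[], Z_4=0
gen 4: Z_4=0, draws=[], offspring=[], Z_5=0
gen 5: Z_5=0, draws=[], offspring=[], Z_6=0


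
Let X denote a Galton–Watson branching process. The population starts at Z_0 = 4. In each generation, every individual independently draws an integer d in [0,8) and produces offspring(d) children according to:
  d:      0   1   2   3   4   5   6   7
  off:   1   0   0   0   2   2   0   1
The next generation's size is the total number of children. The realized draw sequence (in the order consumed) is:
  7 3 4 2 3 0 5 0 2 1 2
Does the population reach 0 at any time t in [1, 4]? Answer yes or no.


gen 0: Z_0=4, draws=[7, 3, 4, 2], offspring=[1, 0, 2, 0], Z_1=3
gen 1: Z_1=3, draws=[3, 0, 5], offspring=[0, 1, 2], Z_2=3
gen 2: Z_2=3, draws=[0, 2, 1], offspring=[1, 0, 0], Z_3=1
gen 3: Z_3=1, draws=[2], offspring=[0], Z_4=0

yes


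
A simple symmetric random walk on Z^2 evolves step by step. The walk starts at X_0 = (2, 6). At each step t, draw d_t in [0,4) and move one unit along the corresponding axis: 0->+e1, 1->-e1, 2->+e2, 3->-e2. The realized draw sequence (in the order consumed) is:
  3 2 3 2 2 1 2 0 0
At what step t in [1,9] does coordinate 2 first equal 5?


1

t=0: X=(2, 6), d=3 → -e2, X_1=(2, 5)
t=1: X=(2, 5), d=2 → +e2, X_2=(2, 6)
t=2: X=(2, 6), d=3 → -e2, X_3=(2, 5)
t=3: X=(2, 5), d=2 → +e2, X_4=(2, 6)
t=4: X=(2, 6), d=2 → +e2, X_5=(2, 7)
t=5: X=(2, 7), d=1 → -e1, X_6=(1, 7)
t=6: X=(1, 7), d=2 → +e2, X_7=(1, 8)
t=7: X=(1, 8), d=0 → +e1, X_8=(2, 8)
t=8: X=(2, 8), d=0 → +e1, X_9=(3, 8)


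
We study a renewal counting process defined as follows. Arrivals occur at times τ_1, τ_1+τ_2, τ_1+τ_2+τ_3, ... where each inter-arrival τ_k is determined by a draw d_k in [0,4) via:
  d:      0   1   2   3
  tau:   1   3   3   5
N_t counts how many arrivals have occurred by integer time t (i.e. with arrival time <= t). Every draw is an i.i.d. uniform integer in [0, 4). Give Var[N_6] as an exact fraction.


Inter-arrival values over d=0..3: [1, 3, 3, 5]
Each d has probability 1/4, so the pmf of τ is: f(1) = 1/4, f(3) = 1/2, f(5) = 1/4
Let p_n(j) = P(N_n = j), with p_0 = [1]. Condition on τ_1: p_n(0) = P(τ > n), and for j >= 1, p_n(j) = Σ_{k<=n} f(k)·p_{n−k}(j−1)
p_1 = [3/4, 1/4]  (j = 0..1)
p_2 = [3/4, 3/16, 1/16]  (j = 0..2)
p_3 = [1/4, 11/16, 3/64, 1/64]  (j = 0..3)
p_4 = [1/4, 7/16, 19/64, 3/256, 1/256]  (j = 0..4)
p_5 = [0, 11/16, 13/64, 27/256, 3/1024, 1/1024]  (j = 0..5)
p_6 = [0, 5/16, 37/64, 19/256, 35/1024, 3/4096, 1/4096]  (j = 0..6)
E[N_6] = Σ j·p_6(j) = 7509/4096;  E[N_6²] = Σ j²·p_6(j) = 15839/4096
Var[N_6] = 15839/4096 − (7509/4096)² = 8491463/16777216

8491463/16777216


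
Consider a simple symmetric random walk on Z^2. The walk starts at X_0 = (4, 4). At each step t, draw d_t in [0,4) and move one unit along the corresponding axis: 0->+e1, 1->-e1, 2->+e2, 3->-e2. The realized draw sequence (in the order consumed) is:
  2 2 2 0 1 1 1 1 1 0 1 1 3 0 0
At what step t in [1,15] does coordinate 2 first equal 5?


1

t=0: X=(4, 4), d=2 → +e2, X_1=(4, 5)
t=1: X=(4, 5), d=2 → +e2, X_2=(4, 6)
t=2: X=(4, 6), d=2 → +e2, X_3=(4, 7)
t=3: X=(4, 7), d=0 → +e1, X_4=(5, 7)
t=4: X=(5, 7), d=1 → -e1, X_5=(4, 7)
t=5: X=(4, 7), d=1 → -e1, X_6=(3, 7)
t=6: X=(3, 7), d=1 → -e1, X_7=(2, 7)
t=7: X=(2, 7), d=1 → -e1, X_8=(1, 7)
t=8: X=(1, 7), d=1 → -e1, X_9=(0, 7)
t=9: X=(0, 7), d=0 → +e1, X_10=(1, 7)
t=10: X=(1, 7), d=1 → -e1, X_11=(0, 7)
t=11: X=(0, 7), d=1 → -e1, X_12=(-1, 7)
t=12: X=(-1, 7), d=3 → -e2, X_13=(-1, 6)
t=13: X=(-1, 6), d=0 → +e1, X_14=(0, 6)
t=14: X=(0, 6), d=0 → +e1, X_15=(1, 6)


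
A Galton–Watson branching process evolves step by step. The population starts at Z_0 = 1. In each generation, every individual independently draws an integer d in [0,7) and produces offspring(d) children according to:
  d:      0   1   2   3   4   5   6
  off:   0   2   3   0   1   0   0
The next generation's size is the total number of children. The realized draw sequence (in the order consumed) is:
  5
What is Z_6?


0

gen 0: Z_0=1, draws=[5], offspring=[0], Z_1=0
gen 1: Z_1=0, draws=[], offspring=[], Z_2=0
gen 2: Z_2=0, draws=[], offspring=[], Z_3=0
gen 3: Z_3=0, draws=[], offspring=[], Z_4=0
gen 4: Z_4=0, draws=[], offspring=[], Z_5=0
gen 5: Z_5=0, draws=[], offspring=[], Z_6=0


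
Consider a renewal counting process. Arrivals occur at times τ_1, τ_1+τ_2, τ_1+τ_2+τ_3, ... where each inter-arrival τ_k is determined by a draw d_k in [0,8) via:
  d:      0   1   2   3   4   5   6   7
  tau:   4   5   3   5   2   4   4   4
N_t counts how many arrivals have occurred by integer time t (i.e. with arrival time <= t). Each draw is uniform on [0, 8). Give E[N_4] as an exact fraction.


Inter-arrival values over d=0..7: [4, 5, 3, 5, 2, 4, 4, 4]
Each d has probability 1/8, so the pmf of τ is: f(2) = 1/8, f(3) = 1/8, f(4) = 1/2, f(5) = 1/4
Renewal equation for m(n) = E[N_n]: condition on τ_1 = k (if k <= n, one arrival plus a fresh copy on the remaining n−k steps): m(n) = F(n) + Σ_{k<=n} f(k)·m(n−k), where F(n) = P(τ <= n) and m(0) = 0
m(1) = F(1) = 0
m(2) = F(2) = 1/8
m(3) = F(3) = 1/4
m(4) = F(4) + f(2)·m(2) = 3/4 + 1/8·1/8 = 49/64
E[N_4] = m(4) = 49/64

49/64


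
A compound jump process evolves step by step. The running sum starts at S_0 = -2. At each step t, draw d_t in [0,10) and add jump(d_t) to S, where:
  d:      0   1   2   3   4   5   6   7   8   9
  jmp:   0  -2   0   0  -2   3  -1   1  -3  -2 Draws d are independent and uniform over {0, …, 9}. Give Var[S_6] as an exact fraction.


426/25

Outcome values over d=0..9: [0, -2, 0, 0, -2, 3, -1, 1, -3, -2]
Σy = -6, Σy² = 32, M = 10
μ = -6/10 = -3/5,  σ² = 32/10 − (-3/5)² = 71/25
Independent increments: Var[S_6] = 6·σ² = 6·(71/25) = 426/25


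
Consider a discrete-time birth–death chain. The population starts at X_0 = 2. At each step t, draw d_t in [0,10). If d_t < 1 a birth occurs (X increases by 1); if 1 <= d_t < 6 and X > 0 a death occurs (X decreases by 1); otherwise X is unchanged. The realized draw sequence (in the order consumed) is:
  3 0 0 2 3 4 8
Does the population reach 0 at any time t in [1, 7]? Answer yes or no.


t=0: X=2, d=3 → death, X_1=1
t=1: X=1, d=0 → birth, X_2=2
t=2: X=2, d=0 → birth, X_3=3
t=3: X=3, d=2 → death, X_4=2
t=4: X=2, d=3 → death, X_5=1
t=5: X=1, d=4 → death, X_6=0
t=6: X=0, d=8 → hold, X_7=0

yes


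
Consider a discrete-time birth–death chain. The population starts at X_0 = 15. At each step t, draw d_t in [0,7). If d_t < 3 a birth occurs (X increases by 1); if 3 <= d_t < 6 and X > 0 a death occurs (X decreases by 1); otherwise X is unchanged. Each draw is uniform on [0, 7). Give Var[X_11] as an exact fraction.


X can drop by at most 1 per step and X_0 = 15 > T = 11, so X_t >= 15 − t >= 4 > 0 for every t <= 11: the floor at 0 (the 'and X > 0' condition) never binds. Hence X_11 = X_0 + Σ_{t<11} Y_t with i.i.d. increments Y_t = y(d_t) ∈ {+1, −1, 0}.
Outcome values over d=0..6: [1, 1, 1, -1, -1, -1, 0]
Σy = 0, Σy² = 6, M = 7
μ = 0/7 = 0,  σ² = 6/7 − (0)² = 6/7
Independent increments: Var[X_11] = 11·σ² = 11·(6/7) = 66/7

66/7


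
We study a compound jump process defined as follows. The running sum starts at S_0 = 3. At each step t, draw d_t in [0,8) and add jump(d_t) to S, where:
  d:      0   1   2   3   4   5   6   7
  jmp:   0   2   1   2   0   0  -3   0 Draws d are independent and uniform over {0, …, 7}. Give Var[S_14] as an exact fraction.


Outcome values over d=0..7: [0, 2, 1, 2, 0, 0, -3, 0]
Σy = 2, Σy² = 18, M = 8
μ = 2/8 = 1/4,  σ² = 18/8 − (1/4)² = 35/16
Independent increments: Var[S_14] = 14·σ² = 14·(35/16) = 245/8

245/8


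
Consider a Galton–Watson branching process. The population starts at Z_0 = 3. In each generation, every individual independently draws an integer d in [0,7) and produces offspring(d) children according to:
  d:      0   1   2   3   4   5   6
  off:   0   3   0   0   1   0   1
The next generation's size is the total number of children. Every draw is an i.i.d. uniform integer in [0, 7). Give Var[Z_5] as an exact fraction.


Outcome values over d=0..6: [0, 3, 0, 0, 1, 0, 1]
Σy = 5, Σy² = 11, M = 7
μ = 5/7 = 5/7,  σ² = 11/7 − (5/7)² = 52/49
V_0 = 0, E_0 = 3
V_1 = 52/49·E_0 + (5/7)²·V_0 = 156/49;  E_1 = 15/7
V_2 = 52/49·E_1 + (5/7)²·V_1 = 9360/2401;  E_2 = 75/49
V_3 = 52/49·E_2 + (5/7)²·V_2 = 425100/117649;  E_3 = 375/343
V_4 = 52/49·E_3 + (5/7)²·V_3 = 17316000/5764801;  E_4 = 1875/2401
V_5 = 52/49·E_4 + (5/7)²·V_4 = 666997500/282475249;  E_5 = 9375/16807

666997500/282475249


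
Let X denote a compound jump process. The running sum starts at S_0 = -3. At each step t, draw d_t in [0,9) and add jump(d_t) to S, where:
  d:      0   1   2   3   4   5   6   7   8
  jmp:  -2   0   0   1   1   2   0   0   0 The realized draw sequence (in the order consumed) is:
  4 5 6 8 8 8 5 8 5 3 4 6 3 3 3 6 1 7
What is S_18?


t=0: S=-3, d=4, jump=1, S_1=-2
t=1: S=-2, d=5, jump=2, S_2=0
t=2: S=0, d=6, jump=0, S_3=0
t=3: S=0, d=8, jump=0, S_4=0
t=4: S=0, d=8, jump=0, S_5=0
t=5: S=0, d=8, jump=0, S_6=0
t=6: S=0, d=5, jump=2, S_7=2
t=7: S=2, d=8, jump=0, S_8=2
t=8: S=2, d=5, jump=2, S_9=4
t=9: S=4, d=3, jump=1, S_10=5
t=10: S=5, d=4, jump=1, S_11=6
t=11: S=6, d=6, jump=0, S_12=6
t=12: S=6, d=3, jump=1, S_13=7
t=13: S=7, d=3, jump=1, S_14=8
t=14: S=8, d=3, jump=1, S_15=9
t=15: S=9, d=6, jump=0, S_16=9
t=16: S=9, d=1, jump=0, S_17=9
t=17: S=9, d=7, jump=0, S_18=9

9


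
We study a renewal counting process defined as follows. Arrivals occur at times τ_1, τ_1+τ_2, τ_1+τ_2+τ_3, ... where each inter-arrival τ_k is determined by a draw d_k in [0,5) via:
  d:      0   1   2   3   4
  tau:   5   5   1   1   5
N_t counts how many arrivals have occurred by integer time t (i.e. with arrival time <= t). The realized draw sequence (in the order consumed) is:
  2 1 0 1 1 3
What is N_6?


draw d_1=2: τ_1=1, arrival time A_1=1
draw d_2=1: τ_2=5, arrival time A_2=6
draw d_3=0: τ_3=5, arrival time A_3=11
draw d_4=1: τ_4=5, arrival time A_4=16
draw d_5=1: τ_5=5, arrival time A_5=21
draw d_6=3: τ_6=1, arrival time A_6=22
N_t over t=0..6: 0:0 1:1 2:1 3:1 4:1 5:1 6:2

2


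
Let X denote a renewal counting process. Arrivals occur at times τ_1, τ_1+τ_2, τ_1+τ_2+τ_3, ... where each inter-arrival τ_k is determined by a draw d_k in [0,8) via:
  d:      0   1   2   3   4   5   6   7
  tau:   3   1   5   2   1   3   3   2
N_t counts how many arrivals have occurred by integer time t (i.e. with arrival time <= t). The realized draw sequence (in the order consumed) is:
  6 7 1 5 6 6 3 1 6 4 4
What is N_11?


draw d_1=6: τ_1=3, arrival time A_1=3
draw d_2=7: τ_2=2, arrival time A_2=5
draw d_3=1: τ_3=1, arrival time A_3=6
draw d_4=5: τ_4=3, arrival time A_4=9
draw d_5=6: τ_5=3, arrival time A_5=12
draw d_6=6: τ_6=3, arrival time A_6=15
draw d_7=3: τ_7=2, arrival time A_7=17
draw d_8=1: τ_8=1, arrival time A_8=18
draw d_9=6: τ_9=3, arrival time A_9=21
draw d_10=4: τ_10=1, arrival time A_10=22
draw d_11=4: τ_11=1, arrival time A_11=23
N_t over t=0..11: 0:0 1:0 2:0 3:1 4:1 5:2 6:3 7:3 8:3 9:4 10:4 11:4

4


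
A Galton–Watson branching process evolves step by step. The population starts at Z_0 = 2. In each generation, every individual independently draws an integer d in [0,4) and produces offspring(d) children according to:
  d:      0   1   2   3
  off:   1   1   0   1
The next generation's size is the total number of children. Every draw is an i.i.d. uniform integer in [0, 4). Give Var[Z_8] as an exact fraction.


Outcome values over d=0..3: [1, 1, 0, 1]
Σy = 3, Σy² = 3, M = 4
μ = 3/4 = 3/4,  σ² = 3/4 − (3/4)² = 3/16
V_0 = 0, E_0 = 2
V_1 = 3/16·E_0 + (3/4)²·V_0 = 3/8;  E_1 = 3/2
V_2 = 3/16·E_1 + (3/4)²·V_1 = 63/128;  E_2 = 9/8
V_3 = 3/16·E_2 + (3/4)²·V_2 = 999/2048;  E_3 = 27/32
V_4 = 3/16·E_3 + (3/4)²·V_3 = 14175/32768;  E_4 = 81/128
V_5 = 3/16·E_4 + (3/4)²·V_4 = 189783/524288;  E_5 = 243/512
V_6 = 3/16·E_5 + (3/4)²·V_5 = 2454543/8388608;  E_6 = 729/2048
V_7 = 3/16·E_6 + (3/4)²·V_6 = 31048839/134217728;  E_7 = 2187/8192
V_8 = 3/16·E_7 + (3/4)²·V_7 = 386934975/2147483648;  E_8 = 6561/32768

386934975/2147483648


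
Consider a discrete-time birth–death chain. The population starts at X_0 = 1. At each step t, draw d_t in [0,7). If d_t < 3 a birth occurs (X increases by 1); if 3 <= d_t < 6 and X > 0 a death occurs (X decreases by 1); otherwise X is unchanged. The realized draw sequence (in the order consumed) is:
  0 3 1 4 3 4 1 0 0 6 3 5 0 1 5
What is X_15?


t=0: X=1, d=0 → birth, X_1=2
t=1: X=2, d=3 → death, X_2=1
t=2: X=1, d=1 → birth, X_3=2
t=3: X=2, d=4 → death, X_4=1
t=4: X=1, d=3 → death, X_5=0
t=5: X=0, d=4 → hold, X_6=0
t=6: X=0, d=1 → birth, X_7=1
t=7: X=1, d=0 → birth, X_8=2
t=8: X=2, d=0 → birth, X_9=3
t=9: X=3, d=6 → hold, X_10=3
t=10: X=3, d=3 → death, X_11=2
t=11: X=2, d=5 → death, X_12=1
t=12: X=1, d=0 → birth, X_13=2
t=13: X=2, d=1 → birth, X_14=3
t=14: X=3, d=5 → death, X_15=2

2


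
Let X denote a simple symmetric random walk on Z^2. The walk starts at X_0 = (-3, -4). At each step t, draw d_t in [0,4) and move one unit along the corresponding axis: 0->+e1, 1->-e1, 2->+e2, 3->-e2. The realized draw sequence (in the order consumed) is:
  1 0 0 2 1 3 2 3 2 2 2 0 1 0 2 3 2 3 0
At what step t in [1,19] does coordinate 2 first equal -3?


4

t=0: X=(-3, -4), d=1 → -e1, X_1=(-4, -4)
t=1: X=(-4, -4), d=0 → +e1, X_2=(-3, -4)
t=2: X=(-3, -4), d=0 → +e1, X_3=(-2, -4)
t=3: X=(-2, -4), d=2 → +e2, X_4=(-2, -3)
t=4: X=(-2, -3), d=1 → -e1, X_5=(-3, -3)
t=5: X=(-3, -3), d=3 → -e2, X_6=(-3, -4)
t=6: X=(-3, -4), d=2 → +e2, X_7=(-3, -3)
t=7: X=(-3, -3), d=3 → -e2, X_8=(-3, -4)
t=8: X=(-3, -4), d=2 → +e2, X_9=(-3, -3)
t=9: X=(-3, -3), d=2 → +e2, X_10=(-3, -2)
t=10: X=(-3, -2), d=2 → +e2, X_11=(-3, -1)
t=11: X=(-3, -1), d=0 → +e1, X_12=(-2, -1)
t=12: X=(-2, -1), d=1 → -e1, X_13=(-3, -1)
t=13: X=(-3, -1), d=0 → +e1, X_14=(-2, -1)
t=14: X=(-2, -1), d=2 → +e2, X_15=(-2, 0)
t=15: X=(-2, 0), d=3 → -e2, X_16=(-2, -1)
t=16: X=(-2, -1), d=2 → +e2, X_17=(-2, 0)
t=17: X=(-2, 0), d=3 → -e2, X_18=(-2, -1)
t=18: X=(-2, -1), d=0 → +e1, X_19=(-1, -1)


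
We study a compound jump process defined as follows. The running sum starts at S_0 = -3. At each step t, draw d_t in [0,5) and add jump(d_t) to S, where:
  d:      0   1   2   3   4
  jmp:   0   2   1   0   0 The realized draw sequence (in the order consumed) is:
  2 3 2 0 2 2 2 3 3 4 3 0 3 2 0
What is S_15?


3

t=0: S=-3, d=2, jump=1, S_1=-2
t=1: S=-2, d=3, jump=0, S_2=-2
t=2: S=-2, d=2, jump=1, S_3=-1
t=3: S=-1, d=0, jump=0, S_4=-1
t=4: S=-1, d=2, jump=1, S_5=0
t=5: S=0, d=2, jump=1, S_6=1
t=6: S=1, d=2, jump=1, S_7=2
t=7: S=2, d=3, jump=0, S_8=2
t=8: S=2, d=3, jump=0, S_9=2
t=9: S=2, d=4, jump=0, S_10=2
t=10: S=2, d=3, jump=0, S_11=2
t=11: S=2, d=0, jump=0, S_12=2
t=12: S=2, d=3, jump=0, S_13=2
t=13: S=2, d=2, jump=1, S_14=3
t=14: S=3, d=0, jump=0, S_15=3


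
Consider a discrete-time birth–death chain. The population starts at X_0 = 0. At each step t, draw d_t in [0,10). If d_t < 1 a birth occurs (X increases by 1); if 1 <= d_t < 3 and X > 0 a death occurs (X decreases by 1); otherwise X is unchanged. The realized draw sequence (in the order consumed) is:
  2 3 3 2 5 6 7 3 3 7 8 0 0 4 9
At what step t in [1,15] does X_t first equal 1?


t=0: X=0, d=2 → hold, X_1=0
t=1: X=0, d=3 → hold, X_2=0
t=2: X=0, d=3 → hold, X_3=0
t=3: X=0, d=2 → hold, X_4=0
t=4: X=0, d=5 → hold, X_5=0
t=5: X=0, d=6 → hold, X_6=0
t=6: X=0, d=7 → hold, X_7=0
t=7: X=0, d=3 → hold, X_8=0
t=8: X=0, d=3 → hold, X_9=0
t=9: X=0, d=7 → hold, X_10=0
t=10: X=0, d=8 → hold, X_11=0
t=11: X=0, d=0 → birth, X_12=1
t=12: X=1, d=0 → birth, X_13=2
t=13: X=2, d=4 → hold, X_14=2
t=14: X=2, d=9 → hold, X_15=2

12


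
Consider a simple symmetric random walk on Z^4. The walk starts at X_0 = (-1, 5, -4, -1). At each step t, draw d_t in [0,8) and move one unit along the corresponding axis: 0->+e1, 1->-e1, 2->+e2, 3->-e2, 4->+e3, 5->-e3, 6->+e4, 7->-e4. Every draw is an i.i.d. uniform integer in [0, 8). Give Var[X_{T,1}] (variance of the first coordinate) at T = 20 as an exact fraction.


Outcome values over d=0..7: [1, -1, 0, 0, 0, 0, 0, 0]
Σy = 0, Σy² = 2, M = 8
μ = 0/8 = 0,  σ² = 2/8 − (0)² = 1/4
Independent increments: Var[X_20] = 20·σ² = 20·(1/4) = 5

5


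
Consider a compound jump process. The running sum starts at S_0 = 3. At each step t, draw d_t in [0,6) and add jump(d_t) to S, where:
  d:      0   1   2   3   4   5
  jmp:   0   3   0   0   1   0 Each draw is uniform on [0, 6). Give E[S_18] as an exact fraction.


15

Outcome values over d=0..5: [0, 3, 0, 0, 1, 0]
Σy = 4, Σy² = 10, M = 6
μ = 4/6 = 2/3,  σ² = 10/6 − (2/3)² = 11/9
E[S_18] = 3 + 18·(2/3) = 15


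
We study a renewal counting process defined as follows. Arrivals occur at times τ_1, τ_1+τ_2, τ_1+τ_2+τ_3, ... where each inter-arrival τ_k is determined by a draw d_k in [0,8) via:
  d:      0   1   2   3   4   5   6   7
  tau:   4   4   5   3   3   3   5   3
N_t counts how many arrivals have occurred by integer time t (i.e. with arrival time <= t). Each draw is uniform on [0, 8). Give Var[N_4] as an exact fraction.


Inter-arrival values over d=0..7: [4, 4, 5, 3, 3, 3, 5, 3]
Each d has probability 1/8, so the pmf of τ is: f(3) = 1/2, f(4) = 1/4, f(5) = 1/4
Let p_n(j) = P(N_n = j), with p_0 = [1]. Condition on τ_1: p_n(0) = P(τ > n), and for j >= 1, p_n(j) = Σ_{k<=n} f(k)·p_{n−k}(j−1)
p_1 = [1]  (j = 0)
p_2 = [1]  (j = 0)
p_3 = [1/2, 1/2]  (j = 0..1)
p_4 = [1/4, 3/4]  (j = 0..1)
E[N_4] = Σ j·p_4(j) = 3/4;  E[N_4²] = Σ j²·p_4(j) = 3/4
Var[N_4] = 3/4 − (3/4)² = 3/16

3/16


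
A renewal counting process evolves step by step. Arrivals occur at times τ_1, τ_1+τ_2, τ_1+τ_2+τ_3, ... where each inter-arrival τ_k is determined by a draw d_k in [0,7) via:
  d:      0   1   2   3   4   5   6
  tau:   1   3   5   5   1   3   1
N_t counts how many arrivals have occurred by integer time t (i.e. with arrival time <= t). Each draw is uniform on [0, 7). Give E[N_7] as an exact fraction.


2016731/823543

Inter-arrival values over d=0..6: [1, 3, 5, 5, 1, 3, 1]
Each d has probability 1/7, so the pmf of τ is: f(1) = 3/7, f(3) = 2/7, f(5) = 2/7
Renewal equation for m(n) = E[N_n]: condition on τ_1 = k (if k <= n, one arrival plus a fresh copy on the remaining n−k steps): m(n) = F(n) + Σ_{k<=n} f(k)·m(n−k), where F(n) = P(τ <= n) and m(0) = 0
m(1) = F(1) = 3/7
m(2) = F(2) + f(1)·m(1) = 3/7 + 3/7·3/7 = 30/49
m(3) = F(3) + f(1)·m(2) = 5/7 + 3/7·30/49 = 335/343
m(4) = F(4) + f(1)·m(3) + f(3)·m(1) = 5/7 + 3/7·335/343 + 2/7·3/7 = 3014/2401
m(5) = F(5) + f(1)·m(4) + f(3)·m(2) = 1 + 3/7·3014/2401 + 2/7·30/49 = 28789/16807
m(6) = F(6) + f(1)·m(5) + f(3)·m(3) + f(5)·m(1) = 1 + 3/7·28789/16807 + 2/7·335/343 + 2/7·3/7 = 251252/117649
m(7) = F(7) + f(1)·m(6) + f(3)·m(4) + f(5)·m(2) = 1 + 3/7·251252/117649 + 2/7·3014/2401 + 2/7·30/49 = 2016731/823543
E[N_7] = m(7) = 2016731/823543


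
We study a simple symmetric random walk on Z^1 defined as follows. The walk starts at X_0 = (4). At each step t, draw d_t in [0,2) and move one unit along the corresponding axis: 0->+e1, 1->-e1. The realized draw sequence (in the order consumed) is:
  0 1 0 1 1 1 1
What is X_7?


(1)

t=0: X=(4), d=0 → +e1, X_1=(5)
t=1: X=(5), d=1 → -e1, X_2=(4)
t=2: X=(4), d=0 → +e1, X_3=(5)
t=3: X=(5), d=1 → -e1, X_4=(4)
t=4: X=(4), d=1 → -e1, X_5=(3)
t=5: X=(3), d=1 → -e1, X_6=(2)
t=6: X=(2), d=1 → -e1, X_7=(1)


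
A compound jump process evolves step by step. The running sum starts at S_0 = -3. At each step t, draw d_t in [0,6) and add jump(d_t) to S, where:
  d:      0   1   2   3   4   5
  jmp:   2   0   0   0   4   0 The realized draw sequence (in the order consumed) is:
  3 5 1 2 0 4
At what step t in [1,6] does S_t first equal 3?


6

t=0: S=-3, d=3, jump=0, S_1=-3
t=1: S=-3, d=5, jump=0, S_2=-3
t=2: S=-3, d=1, jump=0, S_3=-3
t=3: S=-3, d=2, jump=0, S_4=-3
t=4: S=-3, d=0, jump=2, S_5=-1
t=5: S=-1, d=4, jump=4, S_6=3


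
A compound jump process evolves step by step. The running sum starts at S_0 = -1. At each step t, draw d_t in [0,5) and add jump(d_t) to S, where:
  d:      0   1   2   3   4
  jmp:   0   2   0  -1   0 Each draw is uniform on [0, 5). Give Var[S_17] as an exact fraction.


408/25

Outcome values over d=0..4: [0, 2, 0, -1, 0]
Σy = 1, Σy² = 5, M = 5
μ = 1/5 = 1/5,  σ² = 5/5 − (1/5)² = 24/25
Independent increments: Var[S_17] = 17·σ² = 17·(24/25) = 408/25


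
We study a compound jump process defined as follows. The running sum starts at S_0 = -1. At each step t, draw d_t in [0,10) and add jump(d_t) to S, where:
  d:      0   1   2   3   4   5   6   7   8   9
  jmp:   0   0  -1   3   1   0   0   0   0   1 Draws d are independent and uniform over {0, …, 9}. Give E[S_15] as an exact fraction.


5

Outcome values over d=0..9: [0, 0, -1, 3, 1, 0, 0, 0, 0, 1]
Σy = 4, Σy² = 12, M = 10
μ = 4/10 = 2/5,  σ² = 12/10 − (2/5)² = 26/25
E[S_15] = -1 + 15·(2/5) = 5


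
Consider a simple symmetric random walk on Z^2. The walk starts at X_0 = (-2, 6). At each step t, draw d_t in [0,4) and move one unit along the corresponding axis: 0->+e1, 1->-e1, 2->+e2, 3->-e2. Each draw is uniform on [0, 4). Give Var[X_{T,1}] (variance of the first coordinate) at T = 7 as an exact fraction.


7/2

Outcome values over d=0..3: [1, -1, 0, 0]
Σy = 0, Σy² = 2, M = 4
μ = 0/4 = 0,  σ² = 2/4 − (0)² = 1/2
Independent increments: Var[X_7] = 7·σ² = 7·(1/2) = 7/2
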